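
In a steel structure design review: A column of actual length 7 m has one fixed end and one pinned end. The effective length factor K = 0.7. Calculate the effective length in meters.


L_eff = K * L
= 0.7 * 7
= 4.9 m

4.9 m


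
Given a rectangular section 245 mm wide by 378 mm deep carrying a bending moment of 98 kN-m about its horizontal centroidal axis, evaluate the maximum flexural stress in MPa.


I = b * h^3 / 12 = 245 * 378^3 / 12 = 1102707270.0 mm^4
y = h / 2 = 378 / 2 = 189.0 mm
M = 98 kN-m = 98000000.0 N-mm
sigma = M * y / I = 98000000.0 * 189.0 / 1102707270.0
= 16.8 MPa

16.8 MPa


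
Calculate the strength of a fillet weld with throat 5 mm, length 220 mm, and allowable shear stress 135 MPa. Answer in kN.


Strength = throat * length * allowable stress
= 5 * 220 * 135 N
= 148500 N
= 148.5 kN

148.5 kN


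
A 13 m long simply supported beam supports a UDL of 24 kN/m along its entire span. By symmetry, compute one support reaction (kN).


Total load = w * L = 24 * 13 = 312 kN
By symmetry, each reaction R = total / 2 = 312 / 2 = 156.0 kN

156.0 kN


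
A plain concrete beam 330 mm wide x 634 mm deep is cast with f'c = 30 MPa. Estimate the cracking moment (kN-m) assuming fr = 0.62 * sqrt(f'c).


fr = 0.62 * sqrt(30) = 0.62 * 5.4772 = 3.3959 MPa
I = 330 * 634^3 / 12 = 7008102860.0 mm^4
y_t = 317.0 mm
M_cr = fr * I / y_t = 3.3959 * 7008102860.0 / 317.0 N-mm
= 75.0747 kN-m

75.0747 kN-m


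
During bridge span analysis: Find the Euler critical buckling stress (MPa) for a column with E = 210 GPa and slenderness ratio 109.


sigma_cr = pi^2 * E / lambda^2
= 9.8696 * 210000.0 / 109^2
= 9.8696 * 210000.0 / 11881
= 174.448 MPa

174.448 MPa


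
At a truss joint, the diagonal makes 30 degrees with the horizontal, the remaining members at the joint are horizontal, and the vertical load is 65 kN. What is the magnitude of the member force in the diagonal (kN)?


At the joint, only the diagonal has a vertical component, so vertical equilibrium gives:
F * sin(30) = 65
F = 65 / sin(30)
= 65 / 0.5
= 130.0 kN

130.0 kN


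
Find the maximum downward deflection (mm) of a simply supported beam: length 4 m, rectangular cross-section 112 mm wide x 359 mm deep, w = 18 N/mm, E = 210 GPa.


I = 112 * 359^3 / 12 = 431837270.67 mm^4
L = 4000.0 mm, w = 18 N/mm, E = 210000.0 MPa
delta = 5 * w * L^4 / (384 * E * I)
= 5 * 18 * 4000.0^4 / (384 * 210000.0 * 431837270.67)
= 0.6616 mm

0.6616 mm


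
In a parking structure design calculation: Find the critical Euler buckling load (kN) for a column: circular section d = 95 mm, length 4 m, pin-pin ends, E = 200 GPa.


I = pi * d^4 / 64 = 3998198.21 mm^4
L = 4000.0 mm
P_cr = pi^2 * E * I / L^2
= 9.8696 * 200000.0 * 3998198.21 / 4000.0^2
= 493257.93 N = 493.2579 kN

493.2579 kN


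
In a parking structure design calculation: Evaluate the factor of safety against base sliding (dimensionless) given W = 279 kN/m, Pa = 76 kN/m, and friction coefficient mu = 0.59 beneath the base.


Resisting force = mu * W = 0.59 * 279 = 164.61 kN/m
FOS = Resisting / Driving = 164.61 / 76
= 2.1659 (dimensionless)

2.1659 (dimensionless)


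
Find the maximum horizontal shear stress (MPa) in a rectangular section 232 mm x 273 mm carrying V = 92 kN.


A = b * h = 232 * 273 = 63336 mm^2
V = 92 kN = 92000.0 N
tau_max = 1.5 * V / A = 1.5 * 92000.0 / 63336
= 2.1789 MPa

2.1789 MPa


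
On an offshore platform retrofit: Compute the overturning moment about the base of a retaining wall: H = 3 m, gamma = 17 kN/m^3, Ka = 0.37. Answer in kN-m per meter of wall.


Pa = 0.5 * Ka * gamma * H^2
= 0.5 * 0.37 * 17 * 3^2
= 28.305 kN/m
Arm = H / 3 = 3 / 3 = 1.0 m
Mo = Pa * arm = Pa * H / 3 = 28.305 * 3 / 3 = 28.305 kN-m/m

28.305 kN-m/m


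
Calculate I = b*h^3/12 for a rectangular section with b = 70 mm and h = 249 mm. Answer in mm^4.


I = b * h^3 / 12
= 70 * 249^3 / 12
= 70 * 15438249 / 12
= 90056452.5 mm^4

90056452.5 mm^4


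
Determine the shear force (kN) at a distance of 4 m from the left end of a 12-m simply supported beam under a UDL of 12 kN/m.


R_A = w * L / 2 = 12 * 12 / 2 = 72.0 kN
V(x) = R_A - w * x = 72.0 - 12 * 4
= 24.0 kN

24.0 kN


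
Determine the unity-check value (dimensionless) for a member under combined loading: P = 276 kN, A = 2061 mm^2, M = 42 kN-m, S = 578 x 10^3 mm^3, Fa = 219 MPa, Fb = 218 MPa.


f_a = P / A = 276000.0 / 2061 = 133.9156 MPa
f_b = M / S = 42000000.0 / 578000.0 = 72.6644 MPa
Ratio = f_a / Fa + f_b / Fb
= 133.9156 / 219 + 72.6644 / 218
= 0.9448 (dimensionless)

0.9448 (dimensionless)


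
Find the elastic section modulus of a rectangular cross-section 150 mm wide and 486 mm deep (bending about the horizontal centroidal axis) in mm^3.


S = b * h^2 / 6
= 150 * 486^2 / 6
= 150 * 236196 / 6
= 5904900.0 mm^3

5904900.0 mm^3


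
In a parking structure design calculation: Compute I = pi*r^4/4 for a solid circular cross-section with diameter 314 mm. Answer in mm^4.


r = d / 2 = 314 / 2 = 157.0 mm
I = pi * r^4 / 4 = pi * 157.0^4 / 4
= 477186876.19 mm^4

477186876.19 mm^4


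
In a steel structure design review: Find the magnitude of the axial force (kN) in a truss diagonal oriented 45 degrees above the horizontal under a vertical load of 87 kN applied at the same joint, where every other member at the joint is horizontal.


At the joint, only the diagonal has a vertical component, so vertical equilibrium gives:
F * sin(45) = 87
F = 87 / sin(45)
= 87 / 0.707107
= 123.04 kN

123.04 kN


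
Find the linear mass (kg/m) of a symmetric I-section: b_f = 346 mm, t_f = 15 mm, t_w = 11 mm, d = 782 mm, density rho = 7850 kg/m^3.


A_flanges = 2 * 346 * 15 = 10380 mm^2
A_web = (782 - 2 * 15) * 11 = 8272 mm^2
A_total = 10380 + 8272 = 18652 mm^2 = 0.018652 m^2
Weight = rho * A = 7850 * 0.018652 = 146.4182 kg/m

146.4182 kg/m


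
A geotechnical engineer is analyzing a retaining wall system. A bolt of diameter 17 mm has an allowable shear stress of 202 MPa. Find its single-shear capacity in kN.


A = pi * d^2 / 4 = pi * 17^2 / 4 = 226.9801 mm^2
V = f_v * A / 1000 = 202 * 226.9801 / 1000
= 45.85 kN

45.85 kN


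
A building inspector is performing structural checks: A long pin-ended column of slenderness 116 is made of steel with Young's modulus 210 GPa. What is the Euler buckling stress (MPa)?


sigma_cr = pi^2 * E / lambda^2
= 9.8696 * 210000.0 / 116^2
= 9.8696 * 210000.0 / 13456
= 154.0292 MPa

154.0292 MPa


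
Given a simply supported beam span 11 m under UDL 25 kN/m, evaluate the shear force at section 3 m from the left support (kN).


R_A = w * L / 2 = 25 * 11 / 2 = 137.5 kN
V(x) = R_A - w * x = 137.5 - 25 * 3
= 62.5 kN

62.5 kN


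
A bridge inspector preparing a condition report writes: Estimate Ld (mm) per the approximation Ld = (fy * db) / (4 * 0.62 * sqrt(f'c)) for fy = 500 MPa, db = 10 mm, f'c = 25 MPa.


Ld = (fy * db) / (4 * 0.62 * sqrt(f'c))
= (500 * 10) / (4 * 0.62 * sqrt(25))
= 5000 / 12.4
= 403.23 mm

403.23 mm


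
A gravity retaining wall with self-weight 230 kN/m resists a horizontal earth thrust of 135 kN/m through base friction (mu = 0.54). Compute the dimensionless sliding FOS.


Resisting force = mu * W = 0.54 * 230 = 124.2 kN/m
FOS = Resisting / Driving = 124.2 / 135
= 0.92 (dimensionless)

0.92 (dimensionless)


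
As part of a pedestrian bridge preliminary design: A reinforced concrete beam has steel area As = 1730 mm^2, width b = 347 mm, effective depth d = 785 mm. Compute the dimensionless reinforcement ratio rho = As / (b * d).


rho = As / (b * d)
= 1730 / (347 * 785)
= 1730 / 272395
= 0.006351 (dimensionless)

0.006351 (dimensionless)


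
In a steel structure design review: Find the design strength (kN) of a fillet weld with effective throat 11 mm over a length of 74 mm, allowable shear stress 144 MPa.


Strength = throat * length * allowable stress
= 11 * 74 * 144 N
= 117216 N
= 117.22 kN

117.22 kN


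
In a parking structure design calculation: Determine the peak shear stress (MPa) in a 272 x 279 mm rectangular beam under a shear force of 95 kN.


A = b * h = 272 * 279 = 75888 mm^2
V = 95 kN = 95000.0 N
tau_max = 1.5 * V / A = 1.5 * 95000.0 / 75888
= 1.8778 MPa

1.8778 MPa


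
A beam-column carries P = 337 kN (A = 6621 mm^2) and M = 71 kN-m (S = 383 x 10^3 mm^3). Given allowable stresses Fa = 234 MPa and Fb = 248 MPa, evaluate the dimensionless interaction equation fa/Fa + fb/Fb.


f_a = P / A = 337000.0 / 6621 = 50.8987 MPa
f_b = M / S = 71000000.0 / 383000.0 = 185.3786 MPa
Ratio = f_a / Fa + f_b / Fb
= 50.8987 / 234 + 185.3786 / 248
= 0.965 (dimensionless)

0.965 (dimensionless)


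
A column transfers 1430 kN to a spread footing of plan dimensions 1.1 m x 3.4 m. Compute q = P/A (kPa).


A = 1.1 * 3.4 = 3.74 m^2
q = P / A = 1430 / 3.74
= 382.3529 kPa

382.3529 kPa


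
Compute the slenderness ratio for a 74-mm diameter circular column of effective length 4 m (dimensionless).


Radius of gyration r = d / 4 = 74 / 4 = 18.5 mm
L_eff = 4000.0 mm
Slenderness ratio = L / r = 4000.0 / 18.5 = 216.22 (dimensionless)

216.22 (dimensionless)


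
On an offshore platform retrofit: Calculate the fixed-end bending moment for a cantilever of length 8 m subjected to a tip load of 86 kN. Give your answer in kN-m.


For a cantilever with a point load at the free end:
M_max = P * L = 86 * 8 = 688 kN-m

688 kN-m


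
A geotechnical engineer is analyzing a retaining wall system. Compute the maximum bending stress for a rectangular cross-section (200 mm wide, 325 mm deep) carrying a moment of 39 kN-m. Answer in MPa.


I = b * h^3 / 12 = 200 * 325^3 / 12 = 572135416.67 mm^4
y = h / 2 = 325 / 2 = 162.5 mm
M = 39 kN-m = 39000000.0 N-mm
sigma = M * y / I = 39000000.0 * 162.5 / 572135416.67
= 11.08 MPa

11.08 MPa


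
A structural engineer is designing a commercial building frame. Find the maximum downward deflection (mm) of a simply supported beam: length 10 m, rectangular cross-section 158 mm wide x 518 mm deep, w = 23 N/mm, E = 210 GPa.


I = 158 * 518^3 / 12 = 1830059121.33 mm^4
L = 10000.0 mm, w = 23 N/mm, E = 210000.0 MPa
delta = 5 * w * L^4 / (384 * E * I)
= 5 * 23 * 10000.0^4 / (384 * 210000.0 * 1830059121.33)
= 7.7926 mm

7.7926 mm


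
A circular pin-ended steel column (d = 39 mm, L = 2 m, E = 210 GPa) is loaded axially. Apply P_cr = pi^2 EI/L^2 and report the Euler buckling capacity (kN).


I = pi * d^4 / 64 = 113560.77 mm^4
L = 2000.0 mm
P_cr = pi^2 * E * I / L^2
= 9.8696 * 210000.0 * 113560.77 / 2000.0^2
= 58841.99 N = 58.842 kN

58.842 kN


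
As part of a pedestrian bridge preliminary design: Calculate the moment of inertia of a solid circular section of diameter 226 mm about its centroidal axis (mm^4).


r = d / 2 = 226 / 2 = 113.0 mm
I = pi * r^4 / 4 = pi * 113.0^4 / 4
= 128057097.88 mm^4

128057097.88 mm^4


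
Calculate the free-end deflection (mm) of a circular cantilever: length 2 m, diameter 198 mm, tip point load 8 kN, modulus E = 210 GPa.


I = pi * d^4 / 64 = pi * 198^4 / 64 = 75445034.2 mm^4
L = 2000.0 mm, P = 8000.0 N, E = 210000.0 MPa
delta = P * L^3 / (3 * E * I)
= 8000.0 * 2000.0^3 / (3 * 210000.0 * 75445034.2)
= 1.3465 mm

1.3465 mm


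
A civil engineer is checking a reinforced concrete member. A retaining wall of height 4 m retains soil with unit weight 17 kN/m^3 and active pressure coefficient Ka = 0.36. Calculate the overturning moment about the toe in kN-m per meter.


Pa = 0.5 * Ka * gamma * H^2
= 0.5 * 0.36 * 17 * 4^2
= 48.96 kN/m
Arm = H / 3 = 4 / 3 = 1.3333 m
Mo = Pa * arm = Pa * H / 3 = 48.96 * 4 / 3 = 65.28 kN-m/m

65.28 kN-m/m


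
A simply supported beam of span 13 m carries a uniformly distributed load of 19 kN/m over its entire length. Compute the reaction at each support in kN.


Total load = w * L = 19 * 13 = 247 kN
By symmetry, each reaction R = total / 2 = 247 / 2 = 123.5 kN

123.5 kN


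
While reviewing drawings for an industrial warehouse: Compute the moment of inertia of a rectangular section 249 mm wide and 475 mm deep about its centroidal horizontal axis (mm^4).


I = b * h^3 / 12
= 249 * 475^3 / 12
= 249 * 107171875 / 12
= 2223816406.25 mm^4

2223816406.25 mm^4


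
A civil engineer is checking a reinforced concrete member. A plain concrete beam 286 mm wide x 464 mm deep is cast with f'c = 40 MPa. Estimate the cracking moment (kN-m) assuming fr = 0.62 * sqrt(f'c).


fr = 0.62 * sqrt(40) = 0.62 * 6.3246 = 3.9212 MPa
I = 286 * 464^3 / 12 = 2380886698.67 mm^4
y_t = 232.0 mm
M_cr = fr * I / y_t = 3.9212 * 2380886698.67 / 232.0 N-mm
= 40.2413 kN-m

40.2413 kN-m


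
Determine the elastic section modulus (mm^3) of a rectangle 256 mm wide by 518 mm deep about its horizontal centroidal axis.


S = b * h^2 / 6
= 256 * 518^2 / 6
= 256 * 268324 / 6
= 11448490.67 mm^3

11448490.67 mm^3


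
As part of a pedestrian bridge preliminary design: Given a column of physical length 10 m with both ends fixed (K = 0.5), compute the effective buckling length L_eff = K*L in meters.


L_eff = K * L
= 0.5 * 10
= 5.0 m

5.0 m


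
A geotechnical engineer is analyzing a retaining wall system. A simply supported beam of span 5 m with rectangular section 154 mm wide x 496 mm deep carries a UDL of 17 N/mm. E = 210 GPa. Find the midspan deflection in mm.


I = 154 * 496^3 / 12 = 1565973845.33 mm^4
L = 5000.0 mm, w = 17 N/mm, E = 210000.0 MPa
delta = 5 * w * L^4 / (384 * E * I)
= 5 * 17 * 5000.0^4 / (384 * 210000.0 * 1565973845.33)
= 0.4207 mm

0.4207 mm


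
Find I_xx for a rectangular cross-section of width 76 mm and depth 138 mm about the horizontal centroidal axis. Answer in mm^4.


I = b * h^3 / 12
= 76 * 138^3 / 12
= 76 * 2628072 / 12
= 16644456.0 mm^4

16644456.0 mm^4


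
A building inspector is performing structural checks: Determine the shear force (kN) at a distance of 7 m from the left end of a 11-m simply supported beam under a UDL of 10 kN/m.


R_A = w * L / 2 = 10 * 11 / 2 = 55.0 kN
V(x) = R_A - w * x = 55.0 - 10 * 7
= -15.0 kN

-15.0 kN


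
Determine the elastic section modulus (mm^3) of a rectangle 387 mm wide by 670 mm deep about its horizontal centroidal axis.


S = b * h^2 / 6
= 387 * 670^2 / 6
= 387 * 448900 / 6
= 28954050.0 mm^3

28954050.0 mm^3


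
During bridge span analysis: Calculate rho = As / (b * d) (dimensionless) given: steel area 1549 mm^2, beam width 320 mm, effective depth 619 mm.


rho = As / (b * d)
= 1549 / (320 * 619)
= 1549 / 198080
= 0.00782 (dimensionless)

0.00782 (dimensionless)


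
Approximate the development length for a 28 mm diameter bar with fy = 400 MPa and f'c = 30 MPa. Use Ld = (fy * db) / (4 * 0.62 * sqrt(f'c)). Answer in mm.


Ld = (fy * db) / (4 * 0.62 * sqrt(f'c))
= (400 * 28) / (4 * 0.62 * sqrt(30))
= 11200 / 13.5835
= 824.53 mm

824.53 mm


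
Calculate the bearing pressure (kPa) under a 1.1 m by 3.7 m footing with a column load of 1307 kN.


A = 1.1 * 3.7 = 4.07 m^2
q = P / A = 1307 / 4.07
= 321.1302 kPa

321.1302 kPa


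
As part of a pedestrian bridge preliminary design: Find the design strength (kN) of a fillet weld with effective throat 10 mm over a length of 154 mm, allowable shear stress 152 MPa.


Strength = throat * length * allowable stress
= 10 * 154 * 152 N
= 234080 N
= 234.08 kN

234.08 kN


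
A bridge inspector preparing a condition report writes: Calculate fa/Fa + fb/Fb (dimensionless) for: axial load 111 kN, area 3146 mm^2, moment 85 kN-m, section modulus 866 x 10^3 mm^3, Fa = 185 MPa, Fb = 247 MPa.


f_a = P / A = 111000.0 / 3146 = 35.2829 MPa
f_b = M / S = 85000000.0 / 866000.0 = 98.1524 MPa
Ratio = f_a / Fa + f_b / Fb
= 35.2829 / 185 + 98.1524 / 247
= 0.5881 (dimensionless)

0.5881 (dimensionless)


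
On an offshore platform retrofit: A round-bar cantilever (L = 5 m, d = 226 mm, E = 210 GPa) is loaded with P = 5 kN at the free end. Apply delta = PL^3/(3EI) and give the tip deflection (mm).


I = pi * d^4 / 64 = pi * 226^4 / 64 = 128057097.88 mm^4
L = 5000.0 mm, P = 5000.0 N, E = 210000.0 MPa
delta = P * L^3 / (3 * E * I)
= 5000.0 * 5000.0^3 / (3 * 210000.0 * 128057097.88)
= 7.747 mm

7.747 mm


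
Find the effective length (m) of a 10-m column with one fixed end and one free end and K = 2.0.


L_eff = K * L
= 2.0 * 10
= 20.0 m

20.0 m


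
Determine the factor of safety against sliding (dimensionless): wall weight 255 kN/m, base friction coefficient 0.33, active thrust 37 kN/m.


Resisting force = mu * W = 0.33 * 255 = 84.15 kN/m
FOS = Resisting / Driving = 84.15 / 37
= 2.2743 (dimensionless)

2.2743 (dimensionless)


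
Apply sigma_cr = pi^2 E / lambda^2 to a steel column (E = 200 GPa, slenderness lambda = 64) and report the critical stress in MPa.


sigma_cr = pi^2 * E / lambda^2
= 9.8696 * 200000.0 / 64^2
= 9.8696 * 200000.0 / 4096
= 481.9143 MPa

481.9143 MPa


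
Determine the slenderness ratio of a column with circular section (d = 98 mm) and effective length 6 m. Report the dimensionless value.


Radius of gyration r = d / 4 = 98 / 4 = 24.5 mm
L_eff = 6000.0 mm
Slenderness ratio = L / r = 6000.0 / 24.5 = 244.9 (dimensionless)

244.9 (dimensionless)


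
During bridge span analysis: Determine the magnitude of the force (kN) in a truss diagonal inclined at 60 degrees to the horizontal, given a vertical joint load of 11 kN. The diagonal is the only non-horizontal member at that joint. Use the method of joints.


At the joint, only the diagonal has a vertical component, so vertical equilibrium gives:
F * sin(60) = 11
F = 11 / sin(60)
= 11 / 0.866025
= 12.7 kN

12.7 kN


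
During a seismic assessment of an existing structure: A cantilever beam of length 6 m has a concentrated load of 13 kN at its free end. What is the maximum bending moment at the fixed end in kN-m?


For a cantilever with a point load at the free end:
M_max = P * L = 13 * 6 = 78 kN-m

78 kN-m


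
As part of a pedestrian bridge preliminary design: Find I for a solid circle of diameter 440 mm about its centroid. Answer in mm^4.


r = d / 2 = 440 / 2 = 220.0 mm
I = pi * r^4 / 4 = pi * 220.0^4 / 4
= 1839842321.65 mm^4

1839842321.65 mm^4


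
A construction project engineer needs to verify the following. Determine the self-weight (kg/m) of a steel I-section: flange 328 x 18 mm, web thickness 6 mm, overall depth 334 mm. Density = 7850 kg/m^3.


A_flanges = 2 * 328 * 18 = 11808 mm^2
A_web = (334 - 2 * 18) * 6 = 1788 mm^2
A_total = 11808 + 1788 = 13596 mm^2 = 0.013596 m^2
Weight = rho * A = 7850 * 0.013596 = 106.7286 kg/m

106.7286 kg/m


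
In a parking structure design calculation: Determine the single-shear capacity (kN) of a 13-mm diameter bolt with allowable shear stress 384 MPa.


A = pi * d^2 / 4 = pi * 13^2 / 4 = 132.7323 mm^2
V = f_v * A / 1000 = 384 * 132.7323 / 1000
= 50.9692 kN

50.9692 kN


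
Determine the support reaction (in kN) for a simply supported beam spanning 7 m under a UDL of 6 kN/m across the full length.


Total load = w * L = 6 * 7 = 42 kN
By symmetry, each reaction R = total / 2 = 42 / 2 = 21.0 kN

21.0 kN


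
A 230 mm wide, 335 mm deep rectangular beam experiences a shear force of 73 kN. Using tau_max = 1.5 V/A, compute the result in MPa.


A = b * h = 230 * 335 = 77050 mm^2
V = 73 kN = 73000.0 N
tau_max = 1.5 * V / A = 1.5 * 73000.0 / 77050
= 1.4212 MPa

1.4212 MPa


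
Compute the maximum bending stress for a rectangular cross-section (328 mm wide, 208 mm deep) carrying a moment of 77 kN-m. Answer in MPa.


I = b * h^3 / 12 = 328 * 208^3 / 12 = 245970261.33 mm^4
y = h / 2 = 208 / 2 = 104.0 mm
M = 77 kN-m = 77000000.0 N-mm
sigma = M * y / I = 77000000.0 * 104.0 / 245970261.33
= 32.56 MPa

32.56 MPa


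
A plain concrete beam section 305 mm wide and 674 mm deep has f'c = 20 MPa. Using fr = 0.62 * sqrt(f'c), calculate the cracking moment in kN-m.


fr = 0.62 * sqrt(20) = 0.62 * 4.4721 = 2.7727 MPa
I = 305 * 674^3 / 12 = 7782126443.33 mm^4
y_t = 337.0 mm
M_cr = fr * I / y_t = 2.7727 * 7782126443.33 / 337.0 N-mm
= 64.0288 kN-m

64.0288 kN-m


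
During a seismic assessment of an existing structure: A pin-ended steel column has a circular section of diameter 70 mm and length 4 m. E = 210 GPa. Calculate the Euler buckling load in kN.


I = pi * d^4 / 64 = 1178588.12 mm^4
L = 4000.0 mm
P_cr = pi^2 * E * I / L^2
= 9.8696 * 210000.0 * 1178588.12 / 4000.0^2
= 152672.61 N = 152.6726 kN

152.6726 kN


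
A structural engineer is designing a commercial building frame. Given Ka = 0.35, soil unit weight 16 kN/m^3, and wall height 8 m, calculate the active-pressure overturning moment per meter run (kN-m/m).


Pa = 0.5 * Ka * gamma * H^2
= 0.5 * 0.35 * 16 * 8^2
= 179.2 kN/m
Arm = H / 3 = 8 / 3 = 2.6667 m
Mo = Pa * arm = Pa * H / 3 = 179.2 * 8 / 3 = 477.8667 kN-m/m

477.8667 kN-m/m


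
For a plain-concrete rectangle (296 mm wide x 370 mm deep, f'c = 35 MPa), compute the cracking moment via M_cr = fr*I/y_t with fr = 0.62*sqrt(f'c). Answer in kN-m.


fr = 0.62 * sqrt(35) = 0.62 * 5.9161 = 3.668 MPa
I = 296 * 370^3 / 12 = 1249440666.67 mm^4
y_t = 185.0 mm
M_cr = fr * I / y_t = 3.668 * 1249440666.67 / 185.0 N-mm
= 24.7725 kN-m

24.7725 kN-m


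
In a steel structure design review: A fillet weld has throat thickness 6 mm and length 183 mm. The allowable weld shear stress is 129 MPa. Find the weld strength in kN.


Strength = throat * length * allowable stress
= 6 * 183 * 129 N
= 141642 N
= 141.64 kN

141.64 kN


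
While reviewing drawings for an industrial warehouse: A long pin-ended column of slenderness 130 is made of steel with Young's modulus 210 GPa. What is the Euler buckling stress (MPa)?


sigma_cr = pi^2 * E / lambda^2
= 9.8696 * 210000.0 / 130^2
= 9.8696 * 210000.0 / 16900
= 122.6401 MPa

122.6401 MPa


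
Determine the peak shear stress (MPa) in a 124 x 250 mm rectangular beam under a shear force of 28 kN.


A = b * h = 124 * 250 = 31000 mm^2
V = 28 kN = 28000.0 N
tau_max = 1.5 * V / A = 1.5 * 28000.0 / 31000
= 1.3548 MPa

1.3548 MPa


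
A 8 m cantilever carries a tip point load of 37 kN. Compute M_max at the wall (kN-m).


For a cantilever with a point load at the free end:
M_max = P * L = 37 * 8 = 296 kN-m

296 kN-m


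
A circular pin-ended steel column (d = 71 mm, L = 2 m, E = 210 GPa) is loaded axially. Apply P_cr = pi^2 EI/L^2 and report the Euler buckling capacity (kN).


I = pi * d^4 / 64 = 1247392.97 mm^4
L = 2000.0 mm
P_cr = pi^2 * E * I / L^2
= 9.8696 * 210000.0 * 1247392.97 / 2000.0^2
= 646341.95 N = 646.3419 kN

646.3419 kN


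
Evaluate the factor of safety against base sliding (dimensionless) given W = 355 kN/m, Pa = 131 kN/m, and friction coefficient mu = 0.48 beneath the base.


Resisting force = mu * W = 0.48 * 355 = 170.4 kN/m
FOS = Resisting / Driving = 170.4 / 131
= 1.3008 (dimensionless)

1.3008 (dimensionless)


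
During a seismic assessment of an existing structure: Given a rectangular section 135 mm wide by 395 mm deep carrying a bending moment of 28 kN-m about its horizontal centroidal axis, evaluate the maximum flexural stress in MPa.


I = b * h^3 / 12 = 135 * 395^3 / 12 = 693336093.75 mm^4
y = h / 2 = 395 / 2 = 197.5 mm
M = 28 kN-m = 28000000.0 N-mm
sigma = M * y / I = 28000000.0 * 197.5 / 693336093.75
= 7.98 MPa

7.98 MPa


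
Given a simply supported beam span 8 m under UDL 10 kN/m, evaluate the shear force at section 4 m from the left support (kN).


R_A = w * L / 2 = 10 * 8 / 2 = 40.0 kN
V(x) = R_A - w * x = 40.0 - 10 * 4
= 0.0 kN

0.0 kN


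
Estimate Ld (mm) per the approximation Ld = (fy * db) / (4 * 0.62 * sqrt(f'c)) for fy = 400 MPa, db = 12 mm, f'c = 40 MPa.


Ld = (fy * db) / (4 * 0.62 * sqrt(f'c))
= (400 * 12) / (4 * 0.62 * sqrt(40))
= 4800 / 15.6849
= 306.03 mm

306.03 mm


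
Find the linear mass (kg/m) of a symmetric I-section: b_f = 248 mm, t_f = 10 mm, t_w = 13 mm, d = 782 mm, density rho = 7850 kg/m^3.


A_flanges = 2 * 248 * 10 = 4960 mm^2
A_web = (782 - 2 * 10) * 13 = 9906 mm^2
A_total = 4960 + 9906 = 14866 mm^2 = 0.014866 m^2
Weight = rho * A = 7850 * 0.014866 = 116.6981 kg/m

116.6981 kg/m


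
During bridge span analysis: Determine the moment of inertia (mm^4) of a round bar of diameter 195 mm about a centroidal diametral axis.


r = d / 2 = 195 / 2 = 97.5 mm
I = pi * r^4 / 4 = pi * 97.5^4 / 4
= 70975480.96 mm^4

70975480.96 mm^4


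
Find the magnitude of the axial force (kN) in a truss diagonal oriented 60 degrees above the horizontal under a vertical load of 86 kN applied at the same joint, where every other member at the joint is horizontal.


At the joint, only the diagonal has a vertical component, so vertical equilibrium gives:
F * sin(60) = 86
F = 86 / sin(60)
= 86 / 0.866025
= 99.3 kN

99.3 kN


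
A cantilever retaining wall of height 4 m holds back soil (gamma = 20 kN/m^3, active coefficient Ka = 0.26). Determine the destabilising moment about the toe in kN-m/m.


Pa = 0.5 * Ka * gamma * H^2
= 0.5 * 0.26 * 20 * 4^2
= 41.6 kN/m
Arm = H / 3 = 4 / 3 = 1.3333 m
Mo = Pa * arm = Pa * H / 3 = 41.6 * 4 / 3 = 55.4667 kN-m/m

55.4667 kN-m/m


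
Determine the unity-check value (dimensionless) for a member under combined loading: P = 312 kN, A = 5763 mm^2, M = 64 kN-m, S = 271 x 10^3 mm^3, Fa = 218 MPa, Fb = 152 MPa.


f_a = P / A = 312000.0 / 5763 = 54.1385 MPa
f_b = M / S = 64000000.0 / 271000.0 = 236.1624 MPa
Ratio = f_a / Fa + f_b / Fb
= 54.1385 / 218 + 236.1624 / 152
= 1.802 (dimensionless)

1.802 (dimensionless)


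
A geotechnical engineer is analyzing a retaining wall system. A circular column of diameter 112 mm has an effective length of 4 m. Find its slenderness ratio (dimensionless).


Radius of gyration r = d / 4 = 112 / 4 = 28.0 mm
L_eff = 4000.0 mm
Slenderness ratio = L / r = 4000.0 / 28.0 = 142.86 (dimensionless)

142.86 (dimensionless)


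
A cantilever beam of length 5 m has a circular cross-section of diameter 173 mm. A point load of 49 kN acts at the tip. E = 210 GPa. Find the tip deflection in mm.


I = pi * d^4 / 64 = pi * 173^4 / 64 = 43969781.88 mm^4
L = 5000.0 mm, P = 49000.0 N, E = 210000.0 MPa
delta = P * L^3 / (3 * E * I)
= 49000.0 * 5000.0^3 / (3 * 210000.0 * 43969781.88)
= 221.1114 mm

221.1114 mm


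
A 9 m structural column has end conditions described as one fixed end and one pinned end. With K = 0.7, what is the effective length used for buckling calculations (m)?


L_eff = K * L
= 0.7 * 9
= 6.3 m

6.3 m


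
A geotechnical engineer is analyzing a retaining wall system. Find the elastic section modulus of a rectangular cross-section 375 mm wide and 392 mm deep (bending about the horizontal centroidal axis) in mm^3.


S = b * h^2 / 6
= 375 * 392^2 / 6
= 375 * 153664 / 6
= 9604000.0 mm^3

9604000.0 mm^3


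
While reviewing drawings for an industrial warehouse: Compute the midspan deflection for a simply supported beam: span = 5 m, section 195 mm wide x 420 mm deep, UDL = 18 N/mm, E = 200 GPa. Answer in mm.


I = 195 * 420^3 / 12 = 1203930000.0 mm^4
L = 5000.0 mm, w = 18 N/mm, E = 200000.0 MPa
delta = 5 * w * L^4 / (384 * E * I)
= 5 * 18 * 5000.0^4 / (384 * 200000.0 * 1203930000.0)
= 0.6084 mm

0.6084 mm


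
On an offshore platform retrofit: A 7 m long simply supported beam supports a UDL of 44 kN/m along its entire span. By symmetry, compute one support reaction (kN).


Total load = w * L = 44 * 7 = 308 kN
By symmetry, each reaction R = total / 2 = 308 / 2 = 154.0 kN

154.0 kN


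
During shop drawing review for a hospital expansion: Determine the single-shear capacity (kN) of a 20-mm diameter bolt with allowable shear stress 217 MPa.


A = pi * d^2 / 4 = pi * 20^2 / 4 = 314.1593 mm^2
V = f_v * A / 1000 = 217 * 314.1593 / 1000
= 68.1726 kN

68.1726 kN


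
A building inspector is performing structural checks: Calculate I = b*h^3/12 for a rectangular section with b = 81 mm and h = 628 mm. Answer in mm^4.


I = b * h^3 / 12
= 81 * 628^3 / 12
= 81 * 247673152 / 12
= 1671793776.0 mm^4

1671793776.0 mm^4


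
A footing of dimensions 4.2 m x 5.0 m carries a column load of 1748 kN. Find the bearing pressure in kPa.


A = 4.2 * 5.0 = 21.0 m^2
q = P / A = 1748 / 21.0
= 83.2381 kPa

83.2381 kPa


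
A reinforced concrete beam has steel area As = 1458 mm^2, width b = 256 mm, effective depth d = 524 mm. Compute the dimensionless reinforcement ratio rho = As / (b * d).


rho = As / (b * d)
= 1458 / (256 * 524)
= 1458 / 134144
= 0.010869 (dimensionless)

0.010869 (dimensionless)


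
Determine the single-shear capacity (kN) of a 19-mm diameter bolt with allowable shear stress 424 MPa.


A = pi * d^2 / 4 = pi * 19^2 / 4 = 283.5287 mm^2
V = f_v * A / 1000 = 424 * 283.5287 / 1000
= 120.2162 kN

120.2162 kN


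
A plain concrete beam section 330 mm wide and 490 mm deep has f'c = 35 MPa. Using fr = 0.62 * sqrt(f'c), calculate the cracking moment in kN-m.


fr = 0.62 * sqrt(35) = 0.62 * 5.9161 = 3.668 MPa
I = 330 * 490^3 / 12 = 3235347500.0 mm^4
y_t = 245.0 mm
M_cr = fr * I / y_t = 3.668 * 3235347500.0 / 245.0 N-mm
= 48.4374 kN-m

48.4374 kN-m


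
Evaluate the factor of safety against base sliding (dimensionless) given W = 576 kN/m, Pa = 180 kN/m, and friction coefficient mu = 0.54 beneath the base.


Resisting force = mu * W = 0.54 * 576 = 311.04 kN/m
FOS = Resisting / Driving = 311.04 / 180
= 1.728 (dimensionless)

1.728 (dimensionless)


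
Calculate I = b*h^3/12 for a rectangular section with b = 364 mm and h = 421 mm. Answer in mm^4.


I = b * h^3 / 12
= 364 * 421^3 / 12
= 364 * 74618461 / 12
= 2263426650.33 mm^4

2263426650.33 mm^4


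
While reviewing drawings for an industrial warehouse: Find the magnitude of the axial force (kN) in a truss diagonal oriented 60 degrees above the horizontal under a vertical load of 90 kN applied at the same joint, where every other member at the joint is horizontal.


At the joint, only the diagonal has a vertical component, so vertical equilibrium gives:
F * sin(60) = 90
F = 90 / sin(60)
= 90 / 0.866025
= 103.92 kN

103.92 kN


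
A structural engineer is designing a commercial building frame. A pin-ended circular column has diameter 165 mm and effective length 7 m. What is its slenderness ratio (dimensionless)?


Radius of gyration r = d / 4 = 165 / 4 = 41.25 mm
L_eff = 7000.0 mm
Slenderness ratio = L / r = 7000.0 / 41.25 = 169.7 (dimensionless)

169.7 (dimensionless)


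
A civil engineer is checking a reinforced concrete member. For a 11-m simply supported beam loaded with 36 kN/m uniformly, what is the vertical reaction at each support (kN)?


Total load = w * L = 36 * 11 = 396 kN
By symmetry, each reaction R = total / 2 = 396 / 2 = 198.0 kN

198.0 kN


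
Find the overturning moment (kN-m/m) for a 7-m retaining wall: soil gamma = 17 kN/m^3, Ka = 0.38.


Pa = 0.5 * Ka * gamma * H^2
= 0.5 * 0.38 * 17 * 7^2
= 158.27 kN/m
Arm = H / 3 = 7 / 3 = 2.3333 m
Mo = Pa * arm = Pa * H / 3 = 158.27 * 7 / 3 = 369.2967 kN-m/m

369.2967 kN-m/m


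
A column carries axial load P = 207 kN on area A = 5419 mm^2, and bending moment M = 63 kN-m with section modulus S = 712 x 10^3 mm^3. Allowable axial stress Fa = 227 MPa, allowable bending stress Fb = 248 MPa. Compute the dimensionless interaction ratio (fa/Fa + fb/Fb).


f_a = P / A = 207000.0 / 5419 = 38.1989 MPa
f_b = M / S = 63000000.0 / 712000.0 = 88.4831 MPa
Ratio = f_a / Fa + f_b / Fb
= 38.1989 / 227 + 88.4831 / 248
= 0.5251 (dimensionless)

0.5251 (dimensionless)


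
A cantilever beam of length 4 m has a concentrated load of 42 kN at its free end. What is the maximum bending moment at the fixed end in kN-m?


For a cantilever with a point load at the free end:
M_max = P * L = 42 * 4 = 168 kN-m

168 kN-m


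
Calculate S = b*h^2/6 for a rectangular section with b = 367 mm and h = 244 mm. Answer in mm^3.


S = b * h^2 / 6
= 367 * 244^2 / 6
= 367 * 59536 / 6
= 3641618.67 mm^3

3641618.67 mm^3


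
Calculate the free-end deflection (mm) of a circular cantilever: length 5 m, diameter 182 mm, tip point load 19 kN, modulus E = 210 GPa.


I = pi * d^4 / 64 = pi * 182^4 / 64 = 53858648.42 mm^4
L = 5000.0 mm, P = 19000.0 N, E = 210000.0 MPa
delta = P * L^3 / (3 * E * I)
= 19000.0 * 5000.0^3 / (3 * 210000.0 * 53858648.42)
= 69.9951 mm

69.9951 mm


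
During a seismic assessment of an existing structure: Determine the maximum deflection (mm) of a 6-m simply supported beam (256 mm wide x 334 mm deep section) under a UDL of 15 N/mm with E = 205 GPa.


I = 256 * 334^3 / 12 = 794873685.33 mm^4
L = 6000.0 mm, w = 15 N/mm, E = 205000.0 MPa
delta = 5 * w * L^4 / (384 * E * I)
= 5 * 15 * 6000.0^4 / (384 * 205000.0 * 794873685.33)
= 1.5534 mm

1.5534 mm


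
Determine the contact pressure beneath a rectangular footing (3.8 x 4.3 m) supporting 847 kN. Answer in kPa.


A = 3.8 * 4.3 = 16.34 m^2
q = P / A = 847 / 16.34
= 51.836 kPa

51.836 kPa


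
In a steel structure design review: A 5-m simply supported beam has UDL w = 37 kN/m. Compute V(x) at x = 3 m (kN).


R_A = w * L / 2 = 37 * 5 / 2 = 92.5 kN
V(x) = R_A - w * x = 92.5 - 37 * 3
= -18.5 kN

-18.5 kN


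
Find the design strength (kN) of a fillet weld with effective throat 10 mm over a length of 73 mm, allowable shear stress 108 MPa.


Strength = throat * length * allowable stress
= 10 * 73 * 108 N
= 78840 N
= 78.84 kN

78.84 kN


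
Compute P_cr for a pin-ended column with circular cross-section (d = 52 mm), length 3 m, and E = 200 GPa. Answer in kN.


I = pi * d^4 / 64 = 358908.11 mm^4
L = 3000.0 mm
P_cr = pi^2 * E * I / L^2
= 9.8696 * 200000.0 * 358908.11 / 3000.0^2
= 78717.36 N = 78.7174 kN

78.7174 kN


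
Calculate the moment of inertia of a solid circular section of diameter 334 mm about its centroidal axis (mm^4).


r = d / 2 = 334 / 2 = 167.0 mm
I = pi * r^4 / 4 = pi * 167.0^4 / 4
= 610879802.01 mm^4

610879802.01 mm^4


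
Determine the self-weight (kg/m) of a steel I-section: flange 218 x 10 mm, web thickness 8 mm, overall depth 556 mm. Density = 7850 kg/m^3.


A_flanges = 2 * 218 * 10 = 4360 mm^2
A_web = (556 - 2 * 10) * 8 = 4288 mm^2
A_total = 4360 + 4288 = 8648 mm^2 = 0.008648 m^2
Weight = rho * A = 7850 * 0.008648 = 67.8868 kg/m

67.8868 kg/m


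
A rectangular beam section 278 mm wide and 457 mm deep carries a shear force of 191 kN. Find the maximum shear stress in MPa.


A = b * h = 278 * 457 = 127046 mm^2
V = 191 kN = 191000.0 N
tau_max = 1.5 * V / A = 1.5 * 191000.0 / 127046
= 2.2551 MPa

2.2551 MPa


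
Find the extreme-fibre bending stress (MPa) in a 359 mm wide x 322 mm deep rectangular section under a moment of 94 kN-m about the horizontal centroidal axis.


I = b * h^3 / 12 = 359 * 322^3 / 12 = 998805252.67 mm^4
y = h / 2 = 322 / 2 = 161.0 mm
M = 94 kN-m = 94000000.0 N-mm
sigma = M * y / I = 94000000.0 * 161.0 / 998805252.67
= 15.15 MPa

15.15 MPa


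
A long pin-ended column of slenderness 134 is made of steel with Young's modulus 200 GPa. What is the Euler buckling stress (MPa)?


sigma_cr = pi^2 * E / lambda^2
= 9.8696 * 200000.0 / 134^2
= 9.8696 * 200000.0 / 17956
= 109.931 MPa

109.931 MPa


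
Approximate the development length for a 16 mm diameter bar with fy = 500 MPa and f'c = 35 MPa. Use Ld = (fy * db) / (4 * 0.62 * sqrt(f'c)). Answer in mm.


Ld = (fy * db) / (4 * 0.62 * sqrt(f'c))
= (500 * 16) / (4 * 0.62 * sqrt(35))
= 8000 / 14.6719
= 545.26 mm

545.26 mm


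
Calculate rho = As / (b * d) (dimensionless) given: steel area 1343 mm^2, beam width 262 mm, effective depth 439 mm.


rho = As / (b * d)
= 1343 / (262 * 439)
= 1343 / 115018
= 0.011676 (dimensionless)

0.011676 (dimensionless)


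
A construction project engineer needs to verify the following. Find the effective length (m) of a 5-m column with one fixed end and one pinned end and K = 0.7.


L_eff = K * L
= 0.7 * 5
= 3.5 m

3.5 m


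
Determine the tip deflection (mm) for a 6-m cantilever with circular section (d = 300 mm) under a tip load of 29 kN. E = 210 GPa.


I = pi * d^4 / 64 = pi * 300^4 / 64 = 397607820.22 mm^4
L = 6000.0 mm, P = 29000.0 N, E = 210000.0 MPa
delta = P * L^3 / (3 * E * I)
= 29000.0 * 6000.0^3 / (3 * 210000.0 * 397607820.22)
= 25.0067 mm

25.0067 mm


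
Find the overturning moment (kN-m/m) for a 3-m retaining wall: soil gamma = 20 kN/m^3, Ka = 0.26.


Pa = 0.5 * Ka * gamma * H^2
= 0.5 * 0.26 * 20 * 3^2
= 23.4 kN/m
Arm = H / 3 = 3 / 3 = 1.0 m
Mo = Pa * arm = Pa * H / 3 = 23.4 * 3 / 3 = 23.4 kN-m/m

23.4 kN-m/m


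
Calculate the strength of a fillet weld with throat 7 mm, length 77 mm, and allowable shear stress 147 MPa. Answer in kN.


Strength = throat * length * allowable stress
= 7 * 77 * 147 N
= 79233 N
= 79.23 kN

79.23 kN


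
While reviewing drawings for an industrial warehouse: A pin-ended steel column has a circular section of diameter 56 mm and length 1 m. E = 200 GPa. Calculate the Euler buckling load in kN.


I = pi * d^4 / 64 = 482749.69 mm^4
L = 1000.0 mm
P_cr = pi^2 * E * I / L^2
= 9.8696 * 200000.0 * 482749.69 / 1000.0^2
= 952909.7 N = 952.9097 kN

952.9097 kN


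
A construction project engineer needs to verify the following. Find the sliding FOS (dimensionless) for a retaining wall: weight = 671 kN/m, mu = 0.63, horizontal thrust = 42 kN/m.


Resisting force = mu * W = 0.63 * 671 = 422.73 kN/m
FOS = Resisting / Driving = 422.73 / 42
= 10.065 (dimensionless)

10.065 (dimensionless)


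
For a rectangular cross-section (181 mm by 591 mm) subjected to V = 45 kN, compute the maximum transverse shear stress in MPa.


A = b * h = 181 * 591 = 106971 mm^2
V = 45 kN = 45000.0 N
tau_max = 1.5 * V / A = 1.5 * 45000.0 / 106971
= 0.631 MPa

0.631 MPa


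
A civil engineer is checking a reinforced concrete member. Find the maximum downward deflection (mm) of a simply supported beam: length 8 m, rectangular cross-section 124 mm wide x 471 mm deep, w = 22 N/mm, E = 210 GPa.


I = 124 * 471^3 / 12 = 1079700147.0 mm^4
L = 8000.0 mm, w = 22 N/mm, E = 210000.0 MPa
delta = 5 * w * L^4 / (384 * E * I)
= 5 * 22 * 8000.0^4 / (384 * 210000.0 * 1079700147.0)
= 5.1749 mm

5.1749 mm


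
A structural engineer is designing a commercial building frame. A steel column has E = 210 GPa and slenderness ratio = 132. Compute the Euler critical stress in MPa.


sigma_cr = pi^2 * E / lambda^2
= 9.8696 * 210000.0 / 132^2
= 9.8696 * 210000.0 / 17424
= 118.9518 MPa

118.9518 MPa


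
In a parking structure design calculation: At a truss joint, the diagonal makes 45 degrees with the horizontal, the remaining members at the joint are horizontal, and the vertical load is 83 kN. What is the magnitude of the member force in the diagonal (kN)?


At the joint, only the diagonal has a vertical component, so vertical equilibrium gives:
F * sin(45) = 83
F = 83 / sin(45)
= 83 / 0.707107
= 117.38 kN

117.38 kN


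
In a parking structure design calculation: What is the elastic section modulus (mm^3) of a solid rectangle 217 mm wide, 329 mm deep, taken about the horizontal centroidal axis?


S = b * h^2 / 6
= 217 * 329^2 / 6
= 217 * 108241 / 6
= 3914716.17 mm^3

3914716.17 mm^3


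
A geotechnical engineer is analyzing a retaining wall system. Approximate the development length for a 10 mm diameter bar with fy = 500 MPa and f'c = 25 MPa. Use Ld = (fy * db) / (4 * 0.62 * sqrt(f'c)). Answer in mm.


Ld = (fy * db) / (4 * 0.62 * sqrt(f'c))
= (500 * 10) / (4 * 0.62 * sqrt(25))
= 5000 / 12.4
= 403.23 mm

403.23 mm


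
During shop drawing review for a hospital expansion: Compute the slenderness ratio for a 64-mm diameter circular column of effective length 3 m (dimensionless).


Radius of gyration r = d / 4 = 64 / 4 = 16.0 mm
L_eff = 3000.0 mm
Slenderness ratio = L / r = 3000.0 / 16.0 = 187.5 (dimensionless)

187.5 (dimensionless)


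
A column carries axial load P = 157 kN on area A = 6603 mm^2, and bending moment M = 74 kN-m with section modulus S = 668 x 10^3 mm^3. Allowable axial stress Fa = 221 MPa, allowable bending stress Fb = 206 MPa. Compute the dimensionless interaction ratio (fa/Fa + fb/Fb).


f_a = P / A = 157000.0 / 6603 = 23.7771 MPa
f_b = M / S = 74000000.0 / 668000.0 = 110.7784 MPa
Ratio = f_a / Fa + f_b / Fb
= 23.7771 / 221 + 110.7784 / 206
= 0.6453 (dimensionless)

0.6453 (dimensionless)
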